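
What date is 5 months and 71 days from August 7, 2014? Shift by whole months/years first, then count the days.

Counting forward 5 months and 71 days from August 7, 2014: first the month/year part, then the days.
month 8 + 5 = 13, which is month 1 of year 2015 → January 2015.
Day 7 is valid in January, giving January 7, 2015.
Now add 71 days from January 7, 2015.
January has 31 days, so 31 − 7 = 24 days remain after January 7, 2015; 71 − 24 = 47 left.
February 2015 has 28 days (2015 is not a leap year): 47 − 28 = 19 left.
19 days into March 2015 → March 19, 2015.

March 19, 2015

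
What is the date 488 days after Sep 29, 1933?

January 30, 1935

Advancing 488 days from September 29, 1933.
September has 30 days, so 30 − 29 = 1 day remains after September 29, 1933; 488 − 1 = 487 left.
October 1933 has 31 days: 487 − 31 = 456 left.
November 1933 has 30 days: 456 − 30 = 426 left.
December 1933 has 31 days: 426 − 31 = 395 left.
January 1934 has 31 days: 395 − 31 = 364 left.
February 1934 has 28 days (1934 is not a leap year): 364 − 28 = 336 left.
March 1934 has 31 days: 336 − 31 = 305 left.
April 1934 has 30 days: 305 − 30 = 275 left.
May 1934 has 31 days: 275 − 31 = 244 left.
June 1934 has 30 days: 244 − 30 = 214 left.
July 1934 has 31 days: 214 − 31 = 183 left.
August 1934 has 31 days: 183 − 31 = 152 left.
September 1934 has 30 days: 152 − 30 = 122 left.
October 1934 has 31 days: 122 − 31 = 91 left.
November 1934 has 30 days: 91 − 30 = 61 left.
December 1934 has 31 days: 61 − 31 = 30 left.
30 days into January 1935 → January 30, 1935.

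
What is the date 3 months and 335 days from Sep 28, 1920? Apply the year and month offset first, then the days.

November 28, 1921

Counting forward 3 months and 335 days from September 28, 1920: first the month/year part, then the days.
month 9 + 3 = 12 → December 1920.
Day 28 is valid in December, giving December 28, 1920.
Now add 335 days from December 28, 1920.
December has 31 days, so 31 − 28 = 3 days remain after December 28, 1920; 335 − 3 = 332 left.
January 1921 has 31 days: 332 − 31 = 301 left.
February 1921 has 28 days (1921 is not a leap year): 301 − 28 = 273 left.
March 1921 has 31 days: 273 − 31 = 242 left.
April 1921 has 30 days: 242 − 30 = 212 left.
May 1921 has 31 days: 212 − 31 = 181 left.
June 1921 has 30 days: 181 − 30 = 151 left.
July 1921 has 31 days: 151 − 31 = 120 left.
August 1921 has 31 days: 120 − 31 = 89 left.
September 1921 has 30 days: 89 − 30 = 59 left.
October 1921 has 31 days: 59 − 31 = 28 left.
28 days into November 1921 → November 28, 1921.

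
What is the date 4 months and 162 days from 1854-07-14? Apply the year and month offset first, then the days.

April 25, 1855

Counting forward 4 months and 162 days from July 14, 1854: first the month/year part, then the days.
month 7 + 4 = 11 → November 1854.
Day 14 is valid in November, giving November 14, 1854.
Now add 162 days from November 14, 1854.
November has 30 days, so 30 − 14 = 16 days remain after November 14, 1854; 162 − 16 = 146 left.
December 1854 has 31 days: 146 − 31 = 115 left.
January 1855 has 31 days: 115 − 31 = 84 left.
February 1855 has 28 days (1855 is not a leap year): 84 − 28 = 56 left.
March 1855 has 31 days: 56 − 31 = 25 left.
25 days into April 1855 → April 25, 1855.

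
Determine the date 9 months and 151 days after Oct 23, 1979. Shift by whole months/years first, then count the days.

Advancing 9 months and 151 days from October 23, 1979: first the month/year part, then the days.
month 10 + 9 = 19, which is month 7 of year 1980 → July 1980.
Day 23 is valid in July, giving July 23, 1980.
Now add 151 days from July 23, 1980.
July has 31 days, so 31 − 23 = 8 days remain after July 23, 1980; 151 − 8 = 143 left.
August 1980 has 31 days: 143 − 31 = 112 left.
September 1980 has 30 days: 112 − 30 = 82 left.
October 1980 has 31 days: 82 − 31 = 51 left.
November 1980 has 30 days: 51 − 30 = 21 left.
21 days into December 1980 → December 21, 1980.

December 21, 1980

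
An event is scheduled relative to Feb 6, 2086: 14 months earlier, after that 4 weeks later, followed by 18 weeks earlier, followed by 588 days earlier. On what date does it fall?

Going back 14 months from February 6, 2086:
month 2 − 14 = -12, which is month 12 of year 2084 → December 2084.
Day 6 is valid in December, giving December 6, 2084.
Advancing 4 weeks (= 28 days) from December 6, 2084:
December has 31 days, so 31 − 6 = 25 days remain after December 6, 2084; 28 − 25 = 3 left.
3 days into January 2085 → January 3, 2085.
Counting back 18 weeks (= 126 days) from January 3, 2085:
Going back 3 days from January 3, 2085 reaches the end of the previous month; 126 − 3 = 123 left.
December 2084 has 31 days: 123 − 31 = 92 left.
November 2084 has 30 days: 92 − 30 = 62 left.
October 2084 has 31 days: 62 − 31 = 31 left.
September 2084 has 30 days: 31 − 30 = 1 left.
August 2084 has 31 days; 31 − 1 = 30 → August 30, 2084.
Counting back 588 days from August 30, 2084:
Going back 30 days from August 30, 2084 reaches the end of the previous month; 588 − 30 = 558 left.
July 2084 has 31 days: 558 − 31 = 527 left.
June 2084 has 30 days: 527 − 30 = 497 left.
May 2084 has 31 days: 497 − 31 = 466 left.
April 2084 has 30 days: 466 − 30 = 436 left.
March 2084 has 31 days: 436 − 31 = 405 left.
February 2084 has 29 days (2084 is a leap year): 405 − 29 = 376 left.
January 2084 has 31 days: 376 − 31 = 345 left.
December 2083 has 31 days: 345 − 31 = 314 left.
November 2083 has 30 days: 314 − 30 = 284 left.
October 2083 has 31 days: 284 − 31 = 253 left.
September 2083 has 30 days: 253 − 30 = 223 left.
August 2083 has 31 days: 223 − 31 = 192 left.
July 2083 has 31 days: 192 − 31 = 161 left.
June 2083 has 30 days: 161 − 30 = 131 left.
May 2083 has 31 days: 131 − 31 = 100 left.
April 2083 has 30 days: 100 − 30 = 70 left.
March 2083 has 31 days: 70 − 31 = 39 left.
February 2083 has 28 days (2083 is not a leap year): 39 − 28 = 11 left.
January 2083 has 31 days; 31 − 11 = 20 → January 20, 2083.

January 20, 2083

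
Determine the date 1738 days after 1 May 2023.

Advancing 1738 days from May 1, 2023.
May has 31 days, so 31 − 1 = 30 days remain after May 1, 2023; 1738 − 30 = 1708 left.
June 2023 has 30 days: 1708 − 30 = 1678 left.
July 2023 has 31 days: 1678 − 31 = 1647 left.
August 2023 has 31 days: 1647 − 31 = 1616 left.
September 2023 has 30 days: 1616 − 30 = 1586 left.
October 2023 has 31 days: 1586 − 31 = 1555 left.
November 2023 has 30 days: 1555 − 30 = 1525 left.
December 2023 has 31 days: 1525 − 31 = 1494 left.
January 2024 has 31 days: 1494 − 31 = 1463 left.
February 2024 has 29 days (2024 is a leap year): 1463 − 29 = 1434 left.
March 2024 has 31 days: 1434 − 31 = 1403 left.
April 2024 has 30 days: 1403 − 30 = 1373 left.
May 2024 has 31 days: 1373 − 31 = 1342 left.
June 2024 has 30 days: 1342 − 30 = 1312 left.
July 2024 has 31 days: 1312 − 31 = 1281 left.
August 2024 has 31 days: 1281 − 31 = 1250 left.
September 2024 has 30 days: 1250 − 30 = 1220 left.
October 2024 has 31 days: 1220 − 31 = 1189 left.
November 2024 has 30 days: 1189 − 30 = 1159 left.
December 2024 has 31 days: 1159 − 31 = 1128 left.
January 2025 has 31 days: 1128 − 31 = 1097 left.
February 2025 has 28 days (2025 is not a leap year): 1097 − 28 = 1069 left.
March 2025 has 31 days: 1069 − 31 = 1038 left.
April 2025 has 30 days: 1038 − 30 = 1008 left.
May 2025 has 31 days: 1008 − 31 = 977 left.
June 2025 has 30 days: 977 − 30 = 947 left.
July 2025 has 31 days: 947 − 31 = 916 left.
August 2025 has 31 days: 916 − 31 = 885 left.
September 2025 has 30 days: 885 − 30 = 855 left.
October 2025 has 31 days: 855 − 31 = 824 left.
November 2025 has 30 days: 824 − 30 = 794 left.
December 2025 has 31 days: 794 − 31 = 763 left.
January 2026 has 31 days: 763 − 31 = 732 left.
February 2026 has 28 days (2026 is not a leap year): 732 − 28 = 704 left.
March 2026 has 31 days: 704 − 31 = 673 left.
April 2026 has 30 days: 673 − 30 = 643 left.
May 2026 has 31 days: 643 − 31 = 612 left.
June 2026 has 30 days: 612 − 30 = 582 left.
July 2026 has 31 days: 582 − 31 = 551 left.
August 2026 has 31 days: 551 − 31 = 520 left.
September 2026 has 30 days: 520 − 30 = 490 left.
October 2026 has 31 days: 490 − 31 = 459 left.
November 2026 has 30 days: 459 − 30 = 429 left.
December 2026 has 31 days: 429 − 31 = 398 left.
January 2027 has 31 days: 398 − 31 = 367 left.
February 2027 has 28 days (2027 is not a leap year): 367 − 28 = 339 left.
March 2027 has 31 days: 339 − 31 = 308 left.
April 2027 has 30 days: 308 − 30 = 278 left.
May 2027 has 31 days: 278 − 31 = 247 left.
June 2027 has 30 days: 247 − 30 = 217 left.
July 2027 has 31 days: 217 − 31 = 186 left.
August 2027 has 31 days: 186 − 31 = 155 left.
September 2027 has 30 days: 155 − 30 = 125 left.
October 2027 has 31 days: 125 − 31 = 94 left.
November 2027 has 30 days: 94 − 30 = 64 left.
December 2027 has 31 days: 64 − 31 = 33 left.
January 2028 has 31 days: 33 − 31 = 2 left.
2 days into February 2028 → February 2, 2028.

February 2, 2028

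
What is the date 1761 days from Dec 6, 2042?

Counting forward 1761 days from December 6, 2042.
December has 31 days, so 31 − 6 = 25 days remain after December 6, 2042; 1761 − 25 = 1736 left.
January 2043 has 31 days: 1736 − 31 = 1705 left.
February 2043 has 28 days (2043 is not a leap year): 1705 − 28 = 1677 left.
March 2043 has 31 days: 1677 − 31 = 1646 left.
April 2043 has 30 days: 1646 − 30 = 1616 left.
May 2043 has 31 days: 1616 − 31 = 1585 left.
June 2043 has 30 days: 1585 − 30 = 1555 left.
July 2043 has 31 days: 1555 − 31 = 1524 left.
August 2043 has 31 days: 1524 − 31 = 1493 left.
September 2043 has 30 days: 1493 − 30 = 1463 left.
October 2043 has 31 days: 1463 − 31 = 1432 left.
November 2043 has 30 days: 1432 − 30 = 1402 left.
December 2043 has 31 days: 1402 − 31 = 1371 left.
January 2044 has 31 days: 1371 − 31 = 1340 left.
February 2044 has 29 days (2044 is a leap year): 1340 − 29 = 1311 left.
March 2044 has 31 days: 1311 − 31 = 1280 left.
April 2044 has 30 days: 1280 − 30 = 1250 left.
May 2044 has 31 days: 1250 − 31 = 1219 left.
June 2044 has 30 days: 1219 − 30 = 1189 left.
July 2044 has 31 days: 1189 − 31 = 1158 left.
August 2044 has 31 days: 1158 − 31 = 1127 left.
September 2044 has 30 days: 1127 − 30 = 1097 left.
October 2044 has 31 days: 1097 − 31 = 1066 left.
November 2044 has 30 days: 1066 − 30 = 1036 left.
December 2044 has 31 days: 1036 − 31 = 1005 left.
January 2045 has 31 days: 1005 − 31 = 974 left.
February 2045 has 28 days (2045 is not a leap year): 974 − 28 = 946 left.
March 2045 has 31 days: 946 − 31 = 915 left.
April 2045 has 30 days: 915 − 30 = 885 left.
May 2045 has 31 days: 885 − 31 = 854 left.
June 2045 has 30 days: 854 − 30 = 824 left.
July 2045 has 31 days: 824 − 31 = 793 left.
August 2045 has 31 days: 793 − 31 = 762 left.
September 2045 has 30 days: 762 − 30 = 732 left.
October 2045 has 31 days: 732 − 31 = 701 left.
November 2045 has 30 days: 701 − 30 = 671 left.
December 2045 has 31 days: 671 − 31 = 640 left.
January 2046 has 31 days: 640 − 31 = 609 left.
February 2046 has 28 days (2046 is not a leap year): 609 − 28 = 581 left.
March 2046 has 31 days: 581 − 31 = 550 left.
April 2046 has 30 days: 550 − 30 = 520 left.
May 2046 has 31 days: 520 − 31 = 489 left.
June 2046 has 30 days: 489 − 30 = 459 left.
July 2046 has 31 days: 459 − 31 = 428 left.
August 2046 has 31 days: 428 − 31 = 397 left.
September 2046 has 30 days: 397 − 30 = 367 left.
October 2046 has 31 days: 367 − 31 = 336 left.
November 2046 has 30 days: 336 − 30 = 306 left.
December 2046 has 31 days: 306 − 31 = 275 left.
January 2047 has 31 days: 275 − 31 = 244 left.
February 2047 has 28 days (2047 is not a leap year): 244 − 28 = 216 left.
March 2047 has 31 days: 216 − 31 = 185 left.
April 2047 has 30 days: 185 − 30 = 155 left.
May 2047 has 31 days: 155 − 31 = 124 left.
June 2047 has 30 days: 124 − 30 = 94 left.
July 2047 has 31 days: 94 − 31 = 63 left.
August 2047 has 31 days: 63 − 31 = 32 left.
September 2047 has 30 days: 32 − 30 = 2 left.
2 days into October 2047 → October 2, 2047.

October 2, 2047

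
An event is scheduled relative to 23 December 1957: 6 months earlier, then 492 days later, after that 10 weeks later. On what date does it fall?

Going back 6 months from December 23, 1957:
month 12 − 6 = 6 → June 1957.
Day 23 is valid in June, giving June 23, 1957.
Adding 492 days from June 23, 1957:
June has 30 days, so 30 − 23 = 7 days remain after June 23, 1957; 492 − 7 = 485 left.
July 1957 has 31 days: 485 − 31 = 454 left.
August 1957 has 31 days: 454 − 31 = 423 left.
September 1957 has 30 days: 423 − 30 = 393 left.
October 1957 has 31 days: 393 − 31 = 362 left.
November 1957 has 30 days: 362 − 30 = 332 left.
December 1957 has 31 days: 332 − 31 = 301 left.
January 1958 has 31 days: 301 − 31 = 270 left.
February 1958 has 28 days (1958 is not a leap year): 270 − 28 = 242 left.
March 1958 has 31 days: 242 − 31 = 211 left.
April 1958 has 30 days: 211 − 30 = 181 left.
May 1958 has 31 days: 181 − 31 = 150 left.
June 1958 has 30 days: 150 − 30 = 120 left.
July 1958 has 31 days: 120 − 31 = 89 left.
August 1958 has 31 days: 89 − 31 = 58 left.
September 1958 has 30 days: 58 − 30 = 28 left.
28 days into October 1958 → October 28, 1958.
Adding 10 weeks (= 70 days) from October 28, 1958:
October has 31 days, so 31 − 28 = 3 days remain after October 28, 1958; 70 − 3 = 67 left.
November 1958 has 30 days: 67 − 30 = 37 left.
December 1958 has 31 days: 37 − 31 = 6 left.
6 days into January 1959 → January 6, 1959.

January 6, 1959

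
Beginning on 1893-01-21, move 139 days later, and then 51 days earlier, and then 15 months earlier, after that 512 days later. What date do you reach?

June 14, 1893

Counting forward 139 days from January 21, 1893:
January has 31 days, so 31 − 21 = 10 days remain after January 21, 1893; 139 − 10 = 129 left.
February 1893 has 28 days (1893 is not a leap year): 129 − 28 = 101 left.
March 1893 has 31 days: 101 − 31 = 70 left.
April 1893 has 30 days: 70 − 30 = 40 left.
May 1893 has 31 days: 40 − 31 = 9 left.
9 days into June 1893 → June 9, 1893.
Subtracting 51 days from June 9, 1893:
Going back 9 days from June 9, 1893 reaches the end of the previous month; 51 − 9 = 42 left.
May 1893 has 31 days: 42 − 31 = 11 left.
April 1893 has 30 days; 30 − 11 = 19 → April 19, 1893.
Going back 15 months from April 19, 1893:
month 4 − 15 = -11, which is month 1 of year 1892 → January 1892.
Day 19 is valid in January, giving January 19, 1892.
Advancing 512 days from January 19, 1892:
January has 31 days, so 31 − 19 = 12 days remain after January 19, 1892; 512 − 12 = 500 left.
February 1892 has 29 days (1892 is a leap year): 500 − 29 = 471 left.
March 1892 has 31 days: 471 − 31 = 440 left.
April 1892 has 30 days: 440 − 30 = 410 left.
May 1892 has 31 days: 410 − 31 = 379 left.
June 1892 has 30 days: 379 − 30 = 349 left.
July 1892 has 31 days: 349 − 31 = 318 left.
August 1892 has 31 days: 318 − 31 = 287 left.
September 1892 has 30 days: 287 − 30 = 257 left.
October 1892 has 31 days: 257 − 31 = 226 left.
November 1892 has 30 days: 226 − 30 = 196 left.
December 1892 has 31 days: 196 − 31 = 165 left.
January 1893 has 31 days: 165 − 31 = 134 left.
February 1893 has 28 days (1893 is not a leap year): 134 − 28 = 106 left.
March 1893 has 31 days: 106 − 31 = 75 left.
April 1893 has 30 days: 75 − 30 = 45 left.
May 1893 has 31 days: 45 − 31 = 14 left.
14 days into June 1893 → June 14, 1893.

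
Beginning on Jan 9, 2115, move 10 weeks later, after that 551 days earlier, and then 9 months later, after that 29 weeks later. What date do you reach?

Counting forward 10 weeks (= 70 days) from January 9, 2115:
January has 31 days, so 31 − 9 = 22 days remain after January 9, 2115; 70 − 22 = 48 left.
February 2115 has 28 days (2115 is not a leap year): 48 − 28 = 20 left.
20 days into March 2115 → March 20, 2115.
Going back 551 days from March 20, 2115:
Going back 20 days from March 20, 2115 reaches the end of the previous month; 551 − 20 = 531 left.
February 2115 has 28 days (2115 is not a leap year): 531 − 28 = 503 left.
January 2115 has 31 days: 503 − 31 = 472 left.
December 2114 has 31 days: 472 − 31 = 441 left.
November 2114 has 30 days: 441 − 30 = 411 left.
October 2114 has 31 days: 411 − 31 = 380 left.
September 2114 has 30 days: 380 − 30 = 350 left.
August 2114 has 31 days: 350 − 31 = 319 left.
July 2114 has 31 days: 319 − 31 = 288 left.
June 2114 has 30 days: 288 − 30 = 258 left.
May 2114 has 31 days: 258 − 31 = 227 left.
April 2114 has 30 days: 227 − 30 = 197 left.
March 2114 has 31 days: 197 − 31 = 166 left.
February 2114 has 28 days (2114 is not a leap year): 166 − 28 = 138 left.
January 2114 has 31 days: 138 − 31 = 107 left.
December 2113 has 31 days: 107 − 31 = 76 left.
November 2113 has 30 days: 76 − 30 = 46 left.
October 2113 has 31 days: 46 − 31 = 15 left.
September 2113 has 30 days; 30 − 15 = 15 → September 15, 2113.
Adding 9 months from September 15, 2113:
month 9 + 9 = 18, which is month 6 of year 2114 → June 2114.
Day 15 is valid in June, giving June 15, 2114.
Adding 29 weeks (= 203 days) from June 15, 2114:
June has 30 days, so 30 − 15 = 15 days remain after June 15, 2114; 203 − 15 = 188 left.
July 2114 has 31 days: 188 − 31 = 157 left.
August 2114 has 31 days: 157 − 31 = 126 left.
September 2114 has 30 days: 126 − 30 = 96 left.
October 2114 has 31 days: 96 − 31 = 65 left.
November 2114 has 30 days: 65 − 30 = 35 left.
December 2114 has 31 days: 35 − 31 = 4 left.
4 days into January 2115 → January 4, 2115.

January 4, 2115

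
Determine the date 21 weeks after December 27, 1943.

Adding 21 weeks = 147 days from December 27, 1943.
December has 31 days, so 31 − 27 = 4 days remain after December 27, 1943; 147 − 4 = 143 left.
January 1944 has 31 days: 143 − 31 = 112 left.
February 1944 has 29 days (1944 is a leap year): 112 − 29 = 83 left.
March 1944 has 31 days: 83 − 31 = 52 left.
April 1944 has 30 days: 52 − 30 = 22 left.
22 days into May 1944 → May 22, 1944.

May 22, 1944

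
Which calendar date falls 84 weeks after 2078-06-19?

Advancing 84 weeks = 588 days from June 19, 2078.
June has 30 days, so 30 − 19 = 11 days remain after June 19, 2078; 588 − 11 = 577 left.
July 2078 has 31 days: 577 − 31 = 546 left.
August 2078 has 31 days: 546 − 31 = 515 left.
September 2078 has 30 days: 515 − 30 = 485 left.
October 2078 has 31 days: 485 − 31 = 454 left.
November 2078 has 30 days: 454 − 30 = 424 left.
December 2078 has 31 days: 424 − 31 = 393 left.
January 2079 has 31 days: 393 − 31 = 362 left.
February 2079 has 28 days (2079 is not a leap year): 362 − 28 = 334 left.
March 2079 has 31 days: 334 − 31 = 303 left.
April 2079 has 30 days: 303 − 30 = 273 left.
May 2079 has 31 days: 273 − 31 = 242 left.
June 2079 has 30 days: 242 − 30 = 212 left.
July 2079 has 31 days: 212 − 31 = 181 left.
August 2079 has 31 days: 181 − 31 = 150 left.
September 2079 has 30 days: 150 − 30 = 120 left.
October 2079 has 31 days: 120 − 31 = 89 left.
November 2079 has 30 days: 89 − 30 = 59 left.
December 2079 has 31 days: 59 − 31 = 28 left.
28 days into January 2080 → January 28, 2080.

January 28, 2080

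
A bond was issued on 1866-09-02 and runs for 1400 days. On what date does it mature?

Advancing 1400 days from September 2, 1866.
September has 30 days, so 30 − 2 = 28 days remain after September 2, 1866; 1400 − 28 = 1372 left.
October 1866 has 31 days: 1372 − 31 = 1341 left.
November 1866 has 30 days: 1341 − 30 = 1311 left.
December 1866 has 31 days: 1311 − 31 = 1280 left.
January 1867 has 31 days: 1280 − 31 = 1249 left.
February 1867 has 28 days (1867 is not a leap year): 1249 − 28 = 1221 left.
March 1867 has 31 days: 1221 − 31 = 1190 left.
April 1867 has 30 days: 1190 − 30 = 1160 left.
May 1867 has 31 days: 1160 − 31 = 1129 left.
June 1867 has 30 days: 1129 − 30 = 1099 left.
July 1867 has 31 days: 1099 − 31 = 1068 left.
August 1867 has 31 days: 1068 − 31 = 1037 left.
September 1867 has 30 days: 1037 − 30 = 1007 left.
October 1867 has 31 days: 1007 − 31 = 976 left.
November 1867 has 30 days: 976 − 30 = 946 left.
December 1867 has 31 days: 946 − 31 = 915 left.
January 1868 has 31 days: 915 − 31 = 884 left.
February 1868 has 29 days (1868 is a leap year): 884 − 29 = 855 left.
March 1868 has 31 days: 855 − 31 = 824 left.
April 1868 has 30 days: 824 − 30 = 794 left.
May 1868 has 31 days: 794 − 31 = 763 left.
June 1868 has 30 days: 763 − 30 = 733 left.
July 1868 has 31 days: 733 − 31 = 702 left.
August 1868 has 31 days: 702 − 31 = 671 left.
September 1868 has 30 days: 671 − 30 = 641 left.
October 1868 has 31 days: 641 − 31 = 610 left.
November 1868 has 30 days: 610 − 30 = 580 left.
December 1868 has 31 days: 580 − 31 = 549 left.
January 1869 has 31 days: 549 − 31 = 518 left.
February 1869 has 28 days (1869 is not a leap year): 518 − 28 = 490 left.
March 1869 has 31 days: 490 − 31 = 459 left.
April 1869 has 30 days: 459 − 30 = 429 left.
May 1869 has 31 days: 429 − 31 = 398 left.
June 1869 has 30 days: 398 − 30 = 368 left.
July 1869 has 31 days: 368 − 31 = 337 left.
August 1869 has 31 days: 337 − 31 = 306 left.
September 1869 has 30 days: 306 − 30 = 276 left.
October 1869 has 31 days: 276 − 31 = 245 left.
November 1869 has 30 days: 245 − 30 = 215 left.
December 1869 has 31 days: 215 − 31 = 184 left.
January 1870 has 31 days: 184 − 31 = 153 left.
February 1870 has 28 days (1870 is not a leap year): 153 − 28 = 125 left.
March 1870 has 31 days: 125 − 31 = 94 left.
April 1870 has 30 days: 94 − 30 = 64 left.
May 1870 has 31 days: 64 − 31 = 33 left.
June 1870 has 30 days: 33 − 30 = 3 left.
3 days into July 1870 → July 3, 1870.

July 3, 1870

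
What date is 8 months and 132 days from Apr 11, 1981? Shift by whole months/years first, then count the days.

April 22, 1982

Counting forward 8 months and 132 days from April 11, 1981: first the month/year part, then the days.
month 4 + 8 = 12 → December 1981.
Day 11 is valid in December, giving December 11, 1981.
Now add 132 days from December 11, 1981.
December has 31 days, so 31 − 11 = 20 days remain after December 11, 1981; 132 − 20 = 112 left.
January 1982 has 31 days: 112 − 31 = 81 left.
February 1982 has 28 days (1982 is not a leap year): 81 − 28 = 53 left.
March 1982 has 31 days: 53 − 31 = 22 left.
22 days into April 1982 → April 22, 1982.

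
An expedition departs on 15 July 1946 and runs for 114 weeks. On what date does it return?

Counting forward 114 weeks = 798 days from July 15, 1946.
July has 31 days, so 31 − 15 = 16 days remain after July 15, 1946; 798 − 16 = 782 left.
August 1946 has 31 days: 782 − 31 = 751 left.
September 1946 has 30 days: 751 − 30 = 721 left.
October 1946 has 31 days: 721 − 31 = 690 left.
November 1946 has 30 days: 690 − 30 = 660 left.
December 1946 has 31 days: 660 − 31 = 629 left.
January 1947 has 31 days: 629 − 31 = 598 left.
February 1947 has 28 days (1947 is not a leap year): 598 − 28 = 570 left.
March 1947 has 31 days: 570 − 31 = 539 left.
April 1947 has 30 days: 539 − 30 = 509 left.
May 1947 has 31 days: 509 − 31 = 478 left.
June 1947 has 30 days: 478 − 30 = 448 left.
July 1947 has 31 days: 448 − 31 = 417 left.
August 1947 has 31 days: 417 − 31 = 386 left.
September 1947 has 30 days: 386 − 30 = 356 left.
October 1947 has 31 days: 356 − 31 = 325 left.
November 1947 has 30 days: 325 − 30 = 295 left.
December 1947 has 31 days: 295 − 31 = 264 left.
January 1948 has 31 days: 264 − 31 = 233 left.
February 1948 has 29 days (1948 is a leap year): 233 − 29 = 204 left.
March 1948 has 31 days: 204 − 31 = 173 left.
April 1948 has 30 days: 173 − 30 = 143 left.
May 1948 has 31 days: 143 − 31 = 112 left.
June 1948 has 30 days: 112 − 30 = 82 left.
July 1948 has 31 days: 82 − 31 = 51 left.
August 1948 has 31 days: 51 − 31 = 20 left.
20 days into September 1948 → September 20, 1948.

September 20, 1948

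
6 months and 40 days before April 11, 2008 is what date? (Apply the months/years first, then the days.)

Subtracting 6 months and 40 days from April 11, 2008: first the month/year part, then the days.
month 4 − 6 = -2, which is month 10 of year 2007 → October 2007.
Day 11 is valid in October, giving October 11, 2007.
Now subtract 40 days from October 11, 2007.
Going back 11 days from October 11, 2007 reaches the end of the previous month; 40 − 11 = 29 left.
September 2007 has 30 days; 30 − 29 = 1 → September 1, 2007.

September 1, 2007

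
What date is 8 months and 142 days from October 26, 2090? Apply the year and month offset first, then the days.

Counting forward 8 months and 142 days from October 26, 2090: first the month/year part, then the days.
month 10 + 8 = 18, which is month 6 of year 2091 → June 2091.
Day 26 is valid in June, giving June 26, 2091.
Now add 142 days from June 26, 2091.
June has 30 days, so 30 − 26 = 4 days remain after June 26, 2091; 142 − 4 = 138 left.
July 2091 has 31 days: 138 − 31 = 107 left.
August 2091 has 31 days: 107 − 31 = 76 left.
September 2091 has 30 days: 76 − 30 = 46 left.
October 2091 has 31 days: 46 − 31 = 15 left.
15 days into November 2091 → November 15, 2091.

November 15, 2091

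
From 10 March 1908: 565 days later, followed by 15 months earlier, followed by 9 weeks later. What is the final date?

August 28, 1908

Adding 565 days from March 10, 1908:
March has 31 days, so 31 − 10 = 21 days remain after March 10, 1908; 565 − 21 = 544 left.
April 1908 has 30 days: 544 − 30 = 514 left.
May 1908 has 31 days: 514 − 31 = 483 left.
June 1908 has 30 days: 483 − 30 = 453 left.
July 1908 has 31 days: 453 − 31 = 422 left.
August 1908 has 31 days: 422 − 31 = 391 left.
September 1908 has 30 days: 391 − 30 = 361 left.
October 1908 has 31 days: 361 − 31 = 330 left.
November 1908 has 30 days: 330 − 30 = 300 left.
December 1908 has 31 days: 300 − 31 = 269 left.
January 1909 has 31 days: 269 − 31 = 238 left.
February 1909 has 28 days (1909 is not a leap year): 238 − 28 = 210 left.
March 1909 has 31 days: 210 − 31 = 179 left.
April 1909 has 30 days: 179 − 30 = 149 left.
May 1909 has 31 days: 149 − 31 = 118 left.
June 1909 has 30 days: 118 − 30 = 88 left.
July 1909 has 31 days: 88 − 31 = 57 left.
August 1909 has 31 days: 57 − 31 = 26 left.
26 days into September 1909 → September 26, 1909.
Subtracting 15 months from September 26, 1909:
month 9 − 15 = -6, which is month 6 of year 1908 → June 1908.
Day 26 is valid in June, giving June 26, 1908.
Adding 9 weeks (= 63 days) from June 26, 1908:
June has 30 days, so 30 − 26 = 4 days remain after June 26, 1908; 63 − 4 = 59 left.
July 1908 has 31 days: 59 − 31 = 28 left.
28 days into August 1908 → August 28, 1908.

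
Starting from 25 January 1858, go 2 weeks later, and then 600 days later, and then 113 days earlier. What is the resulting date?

June 10, 1859

Adding 2 weeks (= 14 days) from January 25, 1858:
January has 31 days, so 31 − 25 = 6 days remain after January 25, 1858; 14 − 6 = 8 left.
8 days into February 1858 → February 8, 1858.
Counting forward 600 days from February 8, 1858:
February has 28 days, so 28 − 8 = 20 days remain after February 8, 1858; 600 − 20 = 580 left.
March 1858 has 31 days: 580 − 31 = 549 left.
April 1858 has 30 days: 549 − 30 = 519 left.
May 1858 has 31 days: 519 − 31 = 488 left.
June 1858 has 30 days: 488 − 30 = 458 left.
July 1858 has 31 days: 458 − 31 = 427 left.
August 1858 has 31 days: 427 − 31 = 396 left.
September 1858 has 30 days: 396 − 30 = 366 left.
October 1858 has 31 days: 366 − 31 = 335 left.
November 1858 has 30 days: 335 − 30 = 305 left.
December 1858 has 31 days: 305 − 31 = 274 left.
January 1859 has 31 days: 274 − 31 = 243 left.
February 1859 has 28 days (1859 is not a leap year): 243 − 28 = 215 left.
March 1859 has 31 days: 215 − 31 = 184 left.
April 1859 has 30 days: 184 − 30 = 154 left.
May 1859 has 31 days: 154 − 31 = 123 left.
June 1859 has 30 days: 123 − 30 = 93 left.
July 1859 has 31 days: 93 − 31 = 62 left.
August 1859 has 31 days: 62 − 31 = 31 left.
September 1859 has 30 days: 31 − 30 = 1 left.
1 day into October 1859 → October 1, 1859.
Going back 113 days from October 1, 1859:
Going back 1 day from October 1, 1859 reaches the end of the previous month; 113 − 1 = 112 left.
September 1859 has 30 days: 112 − 30 = 82 left.
August 1859 has 31 days: 82 − 31 = 51 left.
July 1859 has 31 days: 51 − 31 = 20 left.
June 1859 has 30 days; 30 − 20 = 10 → June 10, 1859.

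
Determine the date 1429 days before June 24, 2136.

Counting back 1429 days from June 24, 2136.
Going back 24 days from June 24, 2136 reaches the end of the previous month; 1429 − 24 = 1405 left.
May 2136 has 31 days: 1405 − 31 = 1374 left.
April 2136 has 30 days: 1374 − 30 = 1344 left.
March 2136 has 31 days: 1344 − 31 = 1313 left.
February 2136 has 29 days (2136 is a leap year): 1313 − 29 = 1284 left.
January 2136 has 31 days: 1284 − 31 = 1253 left.
December 2135 has 31 days: 1253 − 31 = 1222 left.
November 2135 has 30 days: 1222 − 30 = 1192 left.
October 2135 has 31 days: 1192 − 31 = 1161 left.
September 2135 has 30 days: 1161 − 30 = 1131 left.
August 2135 has 31 days: 1131 − 31 = 1100 left.
July 2135 has 31 days: 1100 − 31 = 1069 left.
June 2135 has 30 days: 1069 − 30 = 1039 left.
May 2135 has 31 days: 1039 − 31 = 1008 left.
April 2135 has 30 days: 1008 − 30 = 978 left.
March 2135 has 31 days: 978 − 31 = 947 left.
February 2135 has 28 days (2135 is not a leap year): 947 − 28 = 919 left.
January 2135 has 31 days: 919 − 31 = 888 left.
December 2134 has 31 days: 888 − 31 = 857 left.
November 2134 has 30 days: 857 − 30 = 827 left.
October 2134 has 31 days: 827 − 31 = 796 left.
September 2134 has 30 days: 796 − 30 = 766 left.
August 2134 has 31 days: 766 − 31 = 735 left.
July 2134 has 31 days: 735 − 31 = 704 left.
June 2134 has 30 days: 704 − 30 = 674 left.
May 2134 has 31 days: 674 − 31 = 643 left.
April 2134 has 30 days: 643 − 30 = 613 left.
March 2134 has 31 days: 613 − 31 = 582 left.
February 2134 has 28 days (2134 is not a leap year): 582 − 28 = 554 left.
January 2134 has 31 days: 554 − 31 = 523 left.
December 2133 has 31 days: 523 − 31 = 492 left.
November 2133 has 30 days: 492 − 30 = 462 left.
October 2133 has 31 days: 462 − 31 = 431 left.
September 2133 has 30 days: 431 − 30 = 401 left.
August 2133 has 31 days: 401 − 31 = 370 left.
July 2133 has 31 days: 370 − 31 = 339 left.
June 2133 has 30 days: 339 − 30 = 309 left.
May 2133 has 31 days: 309 − 31 = 278 left.
April 2133 has 30 days: 278 − 30 = 248 left.
March 2133 has 31 days: 248 − 31 = 217 left.
February 2133 has 28 days (2133 is not a leap year): 217 − 28 = 189 left.
January 2133 has 31 days: 189 − 31 = 158 left.
December 2132 has 31 days: 158 − 31 = 127 left.
November 2132 has 30 days: 127 − 30 = 97 left.
October 2132 has 31 days: 97 − 31 = 66 left.
September 2132 has 30 days: 66 − 30 = 36 left.
August 2132 has 31 days: 36 − 31 = 5 left.
July 2132 has 31 days; 31 − 5 = 26 → July 26, 2132.

July 26, 2132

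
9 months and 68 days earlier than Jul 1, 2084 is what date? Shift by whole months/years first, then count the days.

Going back 9 months and 68 days from July 1, 2084: first the month/year part, then the days.
month 7 − 9 = -2, which is month 10 of year 2083 → October 2083.
Day 1 is valid in October, giving October 1, 2083.
Now subtract 68 days from October 1, 2083.
Going back 1 day from October 1, 2083 reaches the end of the previous month; 68 − 1 = 67 left.
September 2083 has 30 days: 67 − 30 = 37 left.
August 2083 has 31 days: 37 − 31 = 6 left.
July 2083 has 31 days; 31 − 6 = 25 → July 25, 2083.

July 25, 2083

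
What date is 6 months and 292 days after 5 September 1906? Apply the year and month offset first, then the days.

Adding 6 months and 292 days from September 5, 1906: first the month/year part, then the days.
month 9 + 6 = 15, which is month 3 of year 1907 → March 1907.
Day 5 is valid in March, giving March 5, 1907.
Now add 292 days from March 5, 1907.
March has 31 days, so 31 − 5 = 26 days remain after March 5, 1907; 292 − 26 = 266 left.
April 1907 has 30 days: 266 − 30 = 236 left.
May 1907 has 31 days: 236 − 31 = 205 left.
June 1907 has 30 days: 205 − 30 = 175 left.
July 1907 has 31 days: 175 − 31 = 144 left.
August 1907 has 31 days: 144 − 31 = 113 left.
September 1907 has 30 days: 113 − 30 = 83 left.
October 1907 has 31 days: 83 − 31 = 52 left.
November 1907 has 30 days: 52 − 30 = 22 left.
22 days into December 1907 → December 22, 1907.

December 22, 1907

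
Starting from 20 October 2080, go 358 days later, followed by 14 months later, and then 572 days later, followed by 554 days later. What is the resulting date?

January 12, 2086

Advancing 358 days from October 20, 2080:
October has 31 days, so 31 − 20 = 11 days remain after October 20, 2080; 358 − 11 = 347 left.
November 2080 has 30 days: 347 − 30 = 317 left.
December 2080 has 31 days: 317 − 31 = 286 left.
January 2081 has 31 days: 286 − 31 = 255 left.
February 2081 has 28 days (2081 is not a leap year): 255 − 28 = 227 left.
March 2081 has 31 days: 227 − 31 = 196 left.
April 2081 has 30 days: 196 − 30 = 166 left.
May 2081 has 31 days: 166 − 31 = 135 left.
June 2081 has 30 days: 135 − 30 = 105 left.
July 2081 has 31 days: 105 − 31 = 74 left.
August 2081 has 31 days: 74 − 31 = 43 left.
September 2081 has 30 days: 43 − 30 = 13 left.
13 days into October 2081 → October 13, 2081.
Adding 14 months from October 13, 2081:
month 10 + 14 = 24, which is month 12 of year 2082 → December 2082.
Day 13 is valid in December, giving December 13, 2082.
Counting forward 572 days from December 13, 2082:
December has 31 days, so 31 − 13 = 18 days remain after December 13, 2082; 572 − 18 = 554 left.
January 2083 has 31 days: 554 − 31 = 523 left.
February 2083 has 28 days (2083 is not a leap year): 523 − 28 = 495 left.
March 2083 has 31 days: 495 − 31 = 464 left.
April 2083 has 30 days: 464 − 30 = 434 left.
May 2083 has 31 days: 434 − 31 = 403 left.
June 2083 has 30 days: 403 − 30 = 373 left.
July 2083 has 31 days: 373 − 31 = 342 left.
August 2083 has 31 days: 342 − 31 = 311 left.
September 2083 has 30 days: 311 − 30 = 281 left.
October 2083 has 31 days: 281 − 31 = 250 left.
November 2083 has 30 days: 250 − 30 = 220 left.
December 2083 has 31 days: 220 − 31 = 189 left.
January 2084 has 31 days: 189 − 31 = 158 left.
February 2084 has 29 days (2084 is a leap year): 158 − 29 = 129 left.
March 2084 has 31 days: 129 − 31 = 98 left.
April 2084 has 30 days: 98 − 30 = 68 left.
May 2084 has 31 days: 68 − 31 = 37 left.
June 2084 has 30 days: 37 − 30 = 7 left.
7 days into July 2084 → July 7, 2084.
Advancing 554 days from July 7, 2084:
July has 31 days, so 31 − 7 = 24 days remain after July 7, 2084; 554 − 24 = 530 left.
August 2084 has 31 days: 530 − 31 = 499 left.
September 2084 has 30 days: 499 − 30 = 469 left.
October 2084 has 31 days: 469 − 31 = 438 left.
November 2084 has 30 days: 438 − 30 = 408 left.
December 2084 has 31 days: 408 − 31 = 377 left.
January 2085 has 31 days: 377 − 31 = 346 left.
February 2085 has 28 days (2085 is not a leap year): 346 − 28 = 318 left.
March 2085 has 31 days: 318 − 31 = 287 left.
April 2085 has 30 days: 287 − 30 = 257 left.
May 2085 has 31 days: 257 − 31 = 226 left.
June 2085 has 30 days: 226 − 30 = 196 left.
July 2085 has 31 days: 196 − 31 = 165 left.
August 2085 has 31 days: 165 − 31 = 134 left.
September 2085 has 30 days: 134 − 30 = 104 left.
October 2085 has 31 days: 104 − 31 = 73 left.
November 2085 has 30 days: 73 − 30 = 43 left.
December 2085 has 31 days: 43 − 31 = 12 left.
12 days into January 2086 → January 12, 2086.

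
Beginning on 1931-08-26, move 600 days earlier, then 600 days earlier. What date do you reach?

Going back 600 days from August 26, 1931:
Going back 26 days from August 26, 1931 reaches the end of the previous month; 600 − 26 = 574 left.
July 1931 has 31 days: 574 − 31 = 543 left.
June 1931 has 30 days: 543 − 30 = 513 left.
May 1931 has 31 days: 513 − 31 = 482 left.
April 1931 has 30 days: 482 − 30 = 452 left.
March 1931 has 31 days: 452 − 31 = 421 left.
February 1931 has 28 days (1931 is not a leap year): 421 − 28 = 393 left.
January 1931 has 31 days: 393 − 31 = 362 left.
December 1930 has 31 days: 362 − 31 = 331 left.
November 1930 has 30 days: 331 − 30 = 301 left.
October 1930 has 31 days: 301 − 31 = 270 left.
September 1930 has 30 days: 270 − 30 = 240 left.
August 1930 has 31 days: 240 − 31 = 209 left.
July 1930 has 31 days: 209 − 31 = 178 left.
June 1930 has 30 days: 178 − 30 = 148 left.
May 1930 has 31 days: 148 − 31 = 117 left.
April 1930 has 30 days: 117 − 30 = 87 left.
March 1930 has 31 days: 87 − 31 = 56 left.
February 1930 has 28 days (1930 is not a leap year): 56 − 28 = 28 left.
January 1930 has 31 days; 31 − 28 = 3 → January 3, 1930.
Counting back 600 days from January 3, 1930:
Going back 3 days from January 3, 1930 reaches the end of the previous month; 600 − 3 = 597 left.
December 1929 has 31 days: 597 − 31 = 566 left.
November 1929 has 30 days: 566 − 30 = 536 left.
October 1929 has 31 days: 536 − 31 = 505 left.
September 1929 has 30 days: 505 − 30 = 475 left.
August 1929 has 31 days: 475 − 31 = 444 left.
July 1929 has 31 days: 444 − 31 = 413 left.
June 1929 has 30 days: 413 − 30 = 383 left.
May 1929 has 31 days: 383 − 31 = 352 left.
April 1929 has 30 days: 352 − 30 = 322 left.
March 1929 has 31 days: 322 − 31 = 291 left.
February 1929 has 28 days (1929 is not a leap year): 291 − 28 = 263 left.
January 1929 has 31 days: 263 − 31 = 232 left.
December 1928 has 31 days: 232 − 31 = 201 left.
November 1928 has 30 days: 201 − 30 = 171 left.
October 1928 has 31 days: 171 − 31 = 140 left.
September 1928 has 30 days: 140 − 30 = 110 left.
August 1928 has 31 days: 110 − 31 = 79 left.
July 1928 has 31 days: 79 − 31 = 48 left.
June 1928 has 30 days: 48 − 30 = 18 left.
May 1928 has 31 days; 31 − 18 = 13 → May 13, 1928.

May 13, 1928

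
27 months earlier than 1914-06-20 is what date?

Going back 27 months from June 20, 1914.
month 6 − 27 = -21, which is month 3 of year 1912 → March 1912.
Day 20 is valid in March, giving March 20, 1912.

March 20, 1912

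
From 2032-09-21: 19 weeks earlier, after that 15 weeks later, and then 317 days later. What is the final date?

Going back 19 weeks (= 133 days) from September 21, 2032:
Going back 21 days from September 21, 2032 reaches the end of the previous month; 133 − 21 = 112 left.
August 2032 has 31 days: 112 − 31 = 81 left.
July 2032 has 31 days: 81 − 31 = 50 left.
June 2032 has 30 days: 50 − 30 = 20 left.
May 2032 has 31 days; 31 − 20 = 11 → May 11, 2032.
Counting forward 15 weeks (= 105 days) from May 11, 2032:
May has 31 days, so 31 − 11 = 20 days remain after May 11, 2032; 105 − 20 = 85 left.
June 2032 has 30 days: 85 − 30 = 55 left.
July 2032 has 31 days: 55 − 31 = 24 left.
24 days into August 2032 → August 24, 2032.
Adding 317 days from August 24, 2032:
August has 31 days, so 31 − 24 = 7 days remain after August 24, 2032; 317 − 7 = 310 left.
September 2032 has 30 days: 310 − 30 = 280 left.
October 2032 has 31 days: 280 − 31 = 249 left.
November 2032 has 30 days: 249 − 30 = 219 left.
December 2032 has 31 days: 219 − 31 = 188 left.
January 2033 has 31 days: 188 − 31 = 157 left.
February 2033 has 28 days (2033 is not a leap year): 157 − 28 = 129 left.
March 2033 has 31 days: 129 − 31 = 98 left.
April 2033 has 30 days: 98 − 30 = 68 left.
May 2033 has 31 days: 68 − 31 = 37 left.
June 2033 has 30 days: 37 − 30 = 7 left.
7 days into July 2033 → July 7, 2033.

July 7, 2033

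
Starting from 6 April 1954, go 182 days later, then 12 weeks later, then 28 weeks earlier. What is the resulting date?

June 15, 1954

Advancing 182 days from April 6, 1954:
April has 30 days, so 30 − 6 = 24 days remain after April 6, 1954; 182 − 24 = 158 left.
May 1954 has 31 days: 158 − 31 = 127 left.
June 1954 has 30 days: 127 − 30 = 97 left.
July 1954 has 31 days: 97 − 31 = 66 left.
August 1954 has 31 days: 66 − 31 = 35 left.
September 1954 has 30 days: 35 − 30 = 5 left.
5 days into October 1954 → October 5, 1954.
Adding 12 weeks (= 84 days) from October 5, 1954:
October has 31 days, so 31 − 5 = 26 days remain after October 5, 1954; 84 − 26 = 58 left.
November 1954 has 30 days: 58 − 30 = 28 left.
28 days into December 1954 → December 28, 1954.
Going back 28 weeks (= 196 days) from December 28, 1954:
Going back 28 days from December 28, 1954 reaches the end of the previous month; 196 − 28 = 168 left.
November 1954 has 30 days: 168 − 30 = 138 left.
October 1954 has 31 days: 138 − 31 = 107 left.
September 1954 has 30 days: 107 − 30 = 77 left.
August 1954 has 31 days: 77 − 31 = 46 left.
July 1954 has 31 days: 46 − 31 = 15 left.
June 1954 has 30 days; 30 − 15 = 15 → June 15, 1954.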